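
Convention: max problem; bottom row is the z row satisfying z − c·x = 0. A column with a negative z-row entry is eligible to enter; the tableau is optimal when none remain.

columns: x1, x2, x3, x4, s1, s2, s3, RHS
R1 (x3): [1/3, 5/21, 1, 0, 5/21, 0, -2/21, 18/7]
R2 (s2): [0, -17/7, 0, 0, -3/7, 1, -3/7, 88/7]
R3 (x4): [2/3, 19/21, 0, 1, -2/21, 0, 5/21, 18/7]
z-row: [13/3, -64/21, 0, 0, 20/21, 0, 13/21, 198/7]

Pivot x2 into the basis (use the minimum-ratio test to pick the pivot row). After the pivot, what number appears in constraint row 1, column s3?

-3/19

Ratio test on column x2 — row 1: (18/7)/(5/21) = 54/5; row 2: entry -17/7 ≤ 0; row 3: (18/7)/(19/21) = 54/19. Minimum is 54/19 at row 3 (x4 leaves); pivot element 19/21.
Divide row 3 by 19/21; eliminate column x2 from the other rows.
Row 1 update in column s3: -2/21 − (5/21)·(5/19) = -3/19.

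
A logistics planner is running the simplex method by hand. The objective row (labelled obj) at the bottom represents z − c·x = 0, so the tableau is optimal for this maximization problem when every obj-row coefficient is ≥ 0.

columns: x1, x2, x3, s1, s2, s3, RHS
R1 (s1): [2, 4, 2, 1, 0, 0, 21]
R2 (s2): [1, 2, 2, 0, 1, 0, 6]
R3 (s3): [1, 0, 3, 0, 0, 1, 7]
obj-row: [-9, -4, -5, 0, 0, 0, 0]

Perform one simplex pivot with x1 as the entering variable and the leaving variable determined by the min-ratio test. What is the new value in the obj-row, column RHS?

54

Ratio test on column x1 — row 1: 21/2 = 21/2; row 2: 6/1 = 6; row 3: 7/1 = 7. Minimum is 6 at row 2 (s2 leaves); pivot element 1.
Divide row 2 by 1; eliminate column x1 from the other rows.
obj-row update in column RHS: 0 − (-9)·6 = 54.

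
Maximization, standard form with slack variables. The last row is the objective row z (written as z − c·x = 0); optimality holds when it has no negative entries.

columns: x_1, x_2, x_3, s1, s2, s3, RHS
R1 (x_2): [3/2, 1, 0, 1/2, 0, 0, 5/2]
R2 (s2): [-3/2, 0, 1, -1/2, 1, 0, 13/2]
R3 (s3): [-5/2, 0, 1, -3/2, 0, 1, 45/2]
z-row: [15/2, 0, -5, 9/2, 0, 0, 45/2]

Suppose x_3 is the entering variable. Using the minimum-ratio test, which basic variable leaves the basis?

s2

Column x_3 entries and ratios — x_2: 0 ≤ 0, skip; s2: (13/2)/1 = 13/2; s3: (45/2)/1 = 45/2.
Smallest ratio is 13/2 in the row of s2, so s2 leaves.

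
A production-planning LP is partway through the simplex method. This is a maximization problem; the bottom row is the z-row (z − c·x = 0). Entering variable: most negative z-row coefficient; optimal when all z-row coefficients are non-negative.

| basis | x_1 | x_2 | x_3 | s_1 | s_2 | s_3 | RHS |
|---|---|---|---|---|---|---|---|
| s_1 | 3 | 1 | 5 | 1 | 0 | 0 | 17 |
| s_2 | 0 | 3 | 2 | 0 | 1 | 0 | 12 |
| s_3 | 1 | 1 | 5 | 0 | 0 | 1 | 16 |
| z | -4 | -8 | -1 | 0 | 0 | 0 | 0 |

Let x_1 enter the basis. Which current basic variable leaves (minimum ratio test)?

Column x_1 entries and ratios — s_1: 17/3 = 17/3; s_2: 0 ≤ 0, skip; s_3: 16/1 = 16.
Smallest ratio is 17/3 in the row of s_1, so s_1 leaves.

s_1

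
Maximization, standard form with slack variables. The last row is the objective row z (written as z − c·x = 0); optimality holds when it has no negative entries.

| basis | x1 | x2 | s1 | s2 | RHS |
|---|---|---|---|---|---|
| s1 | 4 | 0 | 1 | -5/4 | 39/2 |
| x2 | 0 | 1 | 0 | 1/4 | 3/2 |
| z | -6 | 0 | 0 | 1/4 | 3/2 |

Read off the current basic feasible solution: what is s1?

s1 is basic (row 1); its value is the RHS of that row, 39/2.

39/2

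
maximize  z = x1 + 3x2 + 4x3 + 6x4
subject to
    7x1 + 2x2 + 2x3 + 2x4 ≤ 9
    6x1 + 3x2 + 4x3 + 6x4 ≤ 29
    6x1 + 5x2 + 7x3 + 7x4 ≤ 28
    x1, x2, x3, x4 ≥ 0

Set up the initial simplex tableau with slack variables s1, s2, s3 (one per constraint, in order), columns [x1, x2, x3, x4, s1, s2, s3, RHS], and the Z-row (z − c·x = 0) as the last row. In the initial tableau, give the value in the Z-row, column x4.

-6

The Z-row carries the negated objective coefficients: the x4 entry is -6.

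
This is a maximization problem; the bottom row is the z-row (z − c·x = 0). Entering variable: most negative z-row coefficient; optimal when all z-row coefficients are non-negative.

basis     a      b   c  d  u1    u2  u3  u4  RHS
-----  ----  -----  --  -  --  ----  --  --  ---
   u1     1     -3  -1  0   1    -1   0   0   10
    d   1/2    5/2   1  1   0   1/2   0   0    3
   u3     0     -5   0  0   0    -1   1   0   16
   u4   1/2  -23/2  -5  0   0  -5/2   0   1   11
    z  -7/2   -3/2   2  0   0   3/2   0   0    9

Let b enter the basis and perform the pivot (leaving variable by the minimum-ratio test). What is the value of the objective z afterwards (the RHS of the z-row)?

Ratio test on column b — row 1: entry -3 ≤ 0; row 2: 3/(5/2) = 6/5; row 3: entry -5 ≤ 0; row 4: entry -23/2 ≤ 0. Minimum is 6/5 at row 2 (d leaves); pivot element 5/2.
Pivot on row 2; the z-row RHS becomes 9 − (-3/2)·(6/5) = 54/5.

54/5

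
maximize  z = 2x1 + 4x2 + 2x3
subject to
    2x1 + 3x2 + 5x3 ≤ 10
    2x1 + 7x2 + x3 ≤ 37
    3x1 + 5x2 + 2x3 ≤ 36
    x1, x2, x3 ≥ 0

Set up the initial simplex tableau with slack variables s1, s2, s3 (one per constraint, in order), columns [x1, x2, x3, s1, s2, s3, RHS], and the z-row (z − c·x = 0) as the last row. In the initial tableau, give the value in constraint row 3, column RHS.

36

The RHS of constraint 3 is b_3 = 36.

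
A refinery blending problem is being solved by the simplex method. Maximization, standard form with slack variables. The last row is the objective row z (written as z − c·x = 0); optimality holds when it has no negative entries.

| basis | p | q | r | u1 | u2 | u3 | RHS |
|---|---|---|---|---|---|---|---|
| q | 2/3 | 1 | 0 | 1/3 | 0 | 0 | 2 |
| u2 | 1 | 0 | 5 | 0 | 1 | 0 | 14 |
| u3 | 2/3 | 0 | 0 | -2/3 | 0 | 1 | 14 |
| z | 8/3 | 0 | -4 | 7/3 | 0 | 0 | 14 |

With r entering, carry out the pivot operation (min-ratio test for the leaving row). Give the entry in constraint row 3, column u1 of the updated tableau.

-2/3

Ratio test on column r — row 1: entry 0 ≤ 0; row 2: 14/5 = 14/5; row 3: entry 0 ≤ 0. Minimum is 14/5 at row 2 (u2 leaves); pivot element 5.
Divide row 2 by 5; eliminate column r from the other rows.
Row 3 update in column u1: -2/3 − 0·0 = -2/3.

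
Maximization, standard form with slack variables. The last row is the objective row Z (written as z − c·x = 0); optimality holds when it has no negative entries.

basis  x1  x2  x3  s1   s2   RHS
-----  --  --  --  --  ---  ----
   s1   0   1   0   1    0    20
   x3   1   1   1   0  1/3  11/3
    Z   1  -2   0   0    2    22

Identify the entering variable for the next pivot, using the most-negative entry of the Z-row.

x2

Negative Z-row entries: x2: -2.
The most negative is -2 in column x2, so x2 enters.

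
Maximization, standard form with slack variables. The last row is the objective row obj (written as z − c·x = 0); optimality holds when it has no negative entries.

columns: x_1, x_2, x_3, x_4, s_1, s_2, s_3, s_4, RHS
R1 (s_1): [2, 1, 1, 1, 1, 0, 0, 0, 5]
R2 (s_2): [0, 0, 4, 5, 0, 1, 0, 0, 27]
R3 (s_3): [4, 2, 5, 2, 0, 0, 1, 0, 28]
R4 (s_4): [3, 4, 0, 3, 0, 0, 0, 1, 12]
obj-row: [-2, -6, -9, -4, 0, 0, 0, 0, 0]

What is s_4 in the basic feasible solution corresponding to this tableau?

12

s_4 is basic (row 4); its value is the RHS of that row, 12.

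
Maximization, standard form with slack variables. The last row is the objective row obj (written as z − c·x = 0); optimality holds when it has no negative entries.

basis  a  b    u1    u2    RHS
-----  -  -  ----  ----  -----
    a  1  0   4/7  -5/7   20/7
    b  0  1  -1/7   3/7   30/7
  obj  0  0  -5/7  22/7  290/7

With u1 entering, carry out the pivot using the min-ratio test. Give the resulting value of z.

Ratio test on column u1 — row 1: (20/7)/(4/7) = 5; row 2: entry -1/7 ≤ 0. Minimum is 5 at row 1 (a leaves); pivot element 4/7.
Pivot on row 1; the obj-row RHS becomes 290/7 − (-5/7)·5 = 45.

45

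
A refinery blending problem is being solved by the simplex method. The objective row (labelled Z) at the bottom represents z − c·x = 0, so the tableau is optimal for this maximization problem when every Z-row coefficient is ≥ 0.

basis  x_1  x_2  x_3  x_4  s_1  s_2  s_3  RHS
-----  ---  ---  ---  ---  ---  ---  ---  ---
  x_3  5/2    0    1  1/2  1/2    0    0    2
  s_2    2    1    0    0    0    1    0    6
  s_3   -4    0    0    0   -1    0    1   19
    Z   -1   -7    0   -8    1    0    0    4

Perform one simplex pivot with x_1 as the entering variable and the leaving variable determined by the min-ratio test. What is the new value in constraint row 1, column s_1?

1/5

Ratio test on column x_1 — row 1: 2/(5/2) = 4/5; row 2: 6/2 = 3; row 3: entry -4 ≤ 0. Minimum is 4/5 at row 1 (x_3 leaves); pivot element 5/2.
Divide row 1 by 5/2; eliminate column x_1 from the other rows.
In the new row 1, the s_1 entry is the old entry divided by the pivot: (1/2)/(5/2) = 1/5.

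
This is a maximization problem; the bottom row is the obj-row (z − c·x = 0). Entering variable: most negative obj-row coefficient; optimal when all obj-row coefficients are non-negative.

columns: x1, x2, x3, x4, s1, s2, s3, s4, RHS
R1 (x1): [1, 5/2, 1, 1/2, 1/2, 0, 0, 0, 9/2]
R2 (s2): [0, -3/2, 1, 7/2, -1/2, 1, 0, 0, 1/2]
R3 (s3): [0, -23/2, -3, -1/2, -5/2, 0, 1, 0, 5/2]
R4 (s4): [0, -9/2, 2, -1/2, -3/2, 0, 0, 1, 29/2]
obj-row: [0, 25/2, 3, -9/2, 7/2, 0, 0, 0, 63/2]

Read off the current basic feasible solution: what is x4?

0

x4 is not in the basis, so in the current basic feasible solution x4 = 0.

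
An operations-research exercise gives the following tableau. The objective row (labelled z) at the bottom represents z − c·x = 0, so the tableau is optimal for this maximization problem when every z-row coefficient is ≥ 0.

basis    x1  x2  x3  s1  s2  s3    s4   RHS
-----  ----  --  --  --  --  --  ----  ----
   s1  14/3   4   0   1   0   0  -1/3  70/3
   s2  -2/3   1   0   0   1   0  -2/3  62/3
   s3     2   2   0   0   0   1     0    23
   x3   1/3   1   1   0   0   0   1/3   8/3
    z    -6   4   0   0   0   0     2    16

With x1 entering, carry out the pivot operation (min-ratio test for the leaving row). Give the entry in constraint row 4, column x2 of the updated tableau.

Ratio test on column x1 — row 1: (70/3)/(14/3) = 5; row 2: entry -2/3 ≤ 0; row 3: 23/2 = 23/2; row 4: (8/3)/(1/3) = 8. Minimum is 5 at row 1 (s1 leaves); pivot element 14/3.
Divide row 1 by 14/3; eliminate column x1 from the other rows.
Row 4 update in column x2: 1 − (1/3)·(6/7) = 5/7.

5/7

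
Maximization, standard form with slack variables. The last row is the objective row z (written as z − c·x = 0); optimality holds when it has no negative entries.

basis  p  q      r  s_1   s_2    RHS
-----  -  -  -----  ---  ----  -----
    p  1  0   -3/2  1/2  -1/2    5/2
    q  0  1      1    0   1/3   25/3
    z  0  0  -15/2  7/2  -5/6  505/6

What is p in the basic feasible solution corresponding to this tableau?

p is basic (row 1); its value is the RHS of that row, 5/2.

5/2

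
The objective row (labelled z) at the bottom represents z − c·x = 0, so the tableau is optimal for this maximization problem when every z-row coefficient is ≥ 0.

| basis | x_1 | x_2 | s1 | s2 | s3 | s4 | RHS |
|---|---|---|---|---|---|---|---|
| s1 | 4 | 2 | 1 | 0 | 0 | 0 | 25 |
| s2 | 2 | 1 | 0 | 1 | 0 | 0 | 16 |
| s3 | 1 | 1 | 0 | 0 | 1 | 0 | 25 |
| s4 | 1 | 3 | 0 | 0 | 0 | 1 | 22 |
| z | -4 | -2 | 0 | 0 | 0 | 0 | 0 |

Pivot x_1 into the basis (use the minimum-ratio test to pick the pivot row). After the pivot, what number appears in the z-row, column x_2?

Ratio test on column x_1 — row 1: 25/4 = 25/4; row 2: 16/2 = 8; row 3: 25/1 = 25; row 4: 22/1 = 22. Minimum is 25/4 at row 1 (s1 leaves); pivot element 4.
Divide row 1 by 4; eliminate column x_1 from the other rows.
z-row update in column x_2: -2 − (-4)·(1/2) = 0.

0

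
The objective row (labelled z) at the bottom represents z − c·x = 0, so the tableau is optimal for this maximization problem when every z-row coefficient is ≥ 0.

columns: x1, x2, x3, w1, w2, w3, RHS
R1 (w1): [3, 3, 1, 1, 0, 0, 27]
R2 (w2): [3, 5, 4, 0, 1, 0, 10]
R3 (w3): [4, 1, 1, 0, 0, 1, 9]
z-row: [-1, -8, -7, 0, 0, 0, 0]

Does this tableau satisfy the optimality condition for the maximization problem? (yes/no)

The z-row has a negative entry -8 in column x2, so it is not optimal.

no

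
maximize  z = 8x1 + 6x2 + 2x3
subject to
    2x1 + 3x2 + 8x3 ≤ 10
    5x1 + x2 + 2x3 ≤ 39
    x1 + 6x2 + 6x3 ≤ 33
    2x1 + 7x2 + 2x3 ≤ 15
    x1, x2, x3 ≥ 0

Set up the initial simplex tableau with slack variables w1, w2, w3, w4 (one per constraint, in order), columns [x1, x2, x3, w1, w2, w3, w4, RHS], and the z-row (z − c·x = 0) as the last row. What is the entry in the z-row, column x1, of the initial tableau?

-8

The z-row carries the negated objective coefficients: the x1 entry is -8.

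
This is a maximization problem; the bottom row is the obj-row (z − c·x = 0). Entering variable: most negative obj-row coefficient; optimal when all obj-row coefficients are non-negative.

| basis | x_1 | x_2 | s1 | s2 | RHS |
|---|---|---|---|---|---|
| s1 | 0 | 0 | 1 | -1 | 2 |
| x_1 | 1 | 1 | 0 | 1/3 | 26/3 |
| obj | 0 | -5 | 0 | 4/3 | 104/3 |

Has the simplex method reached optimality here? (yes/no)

no

The obj-row has a negative entry -5 in column x_2, so it is not optimal.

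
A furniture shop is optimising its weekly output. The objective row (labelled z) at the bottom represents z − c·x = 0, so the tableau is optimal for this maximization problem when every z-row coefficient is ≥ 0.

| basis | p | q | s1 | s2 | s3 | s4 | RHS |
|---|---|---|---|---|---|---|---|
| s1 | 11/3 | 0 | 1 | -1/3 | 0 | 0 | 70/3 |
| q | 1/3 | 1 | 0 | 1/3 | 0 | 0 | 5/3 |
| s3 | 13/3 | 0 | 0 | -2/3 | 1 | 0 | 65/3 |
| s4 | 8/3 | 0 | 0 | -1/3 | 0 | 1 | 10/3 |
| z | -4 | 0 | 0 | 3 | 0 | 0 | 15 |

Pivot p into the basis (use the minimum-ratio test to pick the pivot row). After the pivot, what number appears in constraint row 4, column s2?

Ratio test on column p — row 1: (70/3)/(11/3) = 70/11; row 2: (5/3)/(1/3) = 5; row 3: (65/3)/(13/3) = 5; row 4: (10/3)/(8/3) = 5/4. Minimum is 5/4 at row 4 (s4 leaves); pivot element 8/3.
Divide row 4 by 8/3; eliminate column p from the other rows.
In the new row 4, the s2 entry is the old entry divided by the pivot: (-1/3)/(8/3) = -1/8.

-1/8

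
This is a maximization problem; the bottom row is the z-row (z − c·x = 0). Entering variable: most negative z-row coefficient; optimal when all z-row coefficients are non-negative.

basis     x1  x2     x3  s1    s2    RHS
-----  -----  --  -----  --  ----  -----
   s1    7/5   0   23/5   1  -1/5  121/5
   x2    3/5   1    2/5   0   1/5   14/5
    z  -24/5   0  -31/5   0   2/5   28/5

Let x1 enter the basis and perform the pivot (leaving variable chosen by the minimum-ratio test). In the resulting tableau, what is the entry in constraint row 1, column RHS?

Ratio test on column x1 — row 1: (121/5)/(7/5) = 121/7; row 2: (14/5)/(3/5) = 14/3. Minimum is 14/3 at row 2 (x2 leaves); pivot element 3/5.
Divide row 2 by 3/5; eliminate column x1 from the other rows.
Row 1 update in column RHS: 121/5 − (7/5)·(14/3) = 53/3.

53/3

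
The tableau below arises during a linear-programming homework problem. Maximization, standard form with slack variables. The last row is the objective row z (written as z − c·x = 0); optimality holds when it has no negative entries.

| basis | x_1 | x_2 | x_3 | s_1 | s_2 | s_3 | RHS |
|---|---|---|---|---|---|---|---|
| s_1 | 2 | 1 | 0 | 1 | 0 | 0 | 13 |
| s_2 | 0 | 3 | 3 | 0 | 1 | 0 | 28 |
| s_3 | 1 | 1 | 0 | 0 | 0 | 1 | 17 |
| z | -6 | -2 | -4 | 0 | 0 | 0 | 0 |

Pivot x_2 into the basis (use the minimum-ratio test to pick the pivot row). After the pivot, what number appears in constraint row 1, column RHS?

11/3

Ratio test on column x_2 — row 1: 13/1 = 13; row 2: 28/3 = 28/3; row 3: 17/1 = 17. Minimum is 28/3 at row 2 (s_2 leaves); pivot element 3.
Divide row 2 by 3; eliminate column x_2 from the other rows.
Row 1 update in column RHS: 13 − 1·(28/3) = 11/3.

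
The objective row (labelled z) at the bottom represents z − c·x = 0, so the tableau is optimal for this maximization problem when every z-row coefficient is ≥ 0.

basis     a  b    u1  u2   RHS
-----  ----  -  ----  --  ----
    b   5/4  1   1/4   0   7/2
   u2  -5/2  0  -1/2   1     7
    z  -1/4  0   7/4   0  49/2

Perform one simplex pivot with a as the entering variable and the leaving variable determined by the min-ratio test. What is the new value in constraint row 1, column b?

4/5

Ratio test on column a — row 1: (7/2)/(5/4) = 14/5; row 2: entry -5/2 ≤ 0. Minimum is 14/5 at row 1 (b leaves); pivot element 5/4.
Divide row 1 by 5/4; eliminate column a from the other rows.
In the new row 1, the b entry is the old entry divided by the pivot: 1/(5/4) = 4/5.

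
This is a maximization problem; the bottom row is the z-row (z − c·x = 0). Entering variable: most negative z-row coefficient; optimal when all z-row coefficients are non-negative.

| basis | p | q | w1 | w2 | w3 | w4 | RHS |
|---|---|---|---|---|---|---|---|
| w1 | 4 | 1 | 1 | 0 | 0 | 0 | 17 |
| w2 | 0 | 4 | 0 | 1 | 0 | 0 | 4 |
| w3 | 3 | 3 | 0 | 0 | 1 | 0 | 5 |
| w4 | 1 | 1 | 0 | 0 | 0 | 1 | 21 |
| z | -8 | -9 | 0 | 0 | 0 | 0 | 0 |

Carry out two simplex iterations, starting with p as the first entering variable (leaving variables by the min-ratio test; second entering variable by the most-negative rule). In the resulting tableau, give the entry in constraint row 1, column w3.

Ratio test on column p — row 1: 17/4 = 17/4; row 2: entry 0 ≤ 0; row 3: 5/3 = 5/3; row 4: 21/1 = 21. Minimum is 5/3 at row 3 (w3 leaves); pivot element 3.
Divide row 3 by 3; eliminate column p from the other rows.
Second iteration: most negative z-row entry is -1 in column q, so q enters.
Ratio test on column q — row 1: entry -3 ≤ 0; row 2: 4/4 = 1; row 3: (5/3)/1 = 5/3; row 4: entry 0 ≤ 0. Minimum is 1 at row 2 (w2 leaves); pivot element 4.
Divide row 2 by 4; eliminate column q from the other rows.
After both pivots, the entry at constraint row 1, column w3 is -4/3.

-4/3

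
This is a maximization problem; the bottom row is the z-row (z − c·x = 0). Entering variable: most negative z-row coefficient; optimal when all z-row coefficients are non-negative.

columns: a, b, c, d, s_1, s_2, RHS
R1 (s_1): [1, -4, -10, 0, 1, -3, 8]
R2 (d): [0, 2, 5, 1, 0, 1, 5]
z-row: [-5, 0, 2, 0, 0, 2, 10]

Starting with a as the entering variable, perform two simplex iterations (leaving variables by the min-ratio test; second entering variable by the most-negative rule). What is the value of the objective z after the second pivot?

98

Ratio test on column a — row 1: 8/1 = 8; row 2: entry 0 ≤ 0. Minimum is 8 at row 1 (s_1 leaves); pivot element 1.
Pivot on row 1; the z-row RHS becomes 10 − (-5)·8 = 50.
Next entering variable (most negative z-row entry -48): c.
Ratio test on column c — row 1: entry -10 ≤ 0; row 2: 5/5 = 1. Minimum is 1 at row 2 (d leaves); pivot element 5.
After the second pivot the z-row RHS is 50 − (-48)·1 = 98.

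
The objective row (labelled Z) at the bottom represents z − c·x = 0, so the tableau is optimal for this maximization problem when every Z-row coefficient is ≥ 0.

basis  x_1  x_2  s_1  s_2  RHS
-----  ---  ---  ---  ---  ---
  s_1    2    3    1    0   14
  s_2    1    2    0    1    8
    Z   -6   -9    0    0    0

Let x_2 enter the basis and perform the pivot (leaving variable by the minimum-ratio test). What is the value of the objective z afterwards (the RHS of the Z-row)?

Ratio test on column x_2 — row 1: 14/3 = 14/3; row 2: 8/2 = 4. Minimum is 4 at row 2 (s_2 leaves); pivot element 2.
Pivot on row 2; the Z-row RHS becomes 0 − (-9)·4 = 36.

36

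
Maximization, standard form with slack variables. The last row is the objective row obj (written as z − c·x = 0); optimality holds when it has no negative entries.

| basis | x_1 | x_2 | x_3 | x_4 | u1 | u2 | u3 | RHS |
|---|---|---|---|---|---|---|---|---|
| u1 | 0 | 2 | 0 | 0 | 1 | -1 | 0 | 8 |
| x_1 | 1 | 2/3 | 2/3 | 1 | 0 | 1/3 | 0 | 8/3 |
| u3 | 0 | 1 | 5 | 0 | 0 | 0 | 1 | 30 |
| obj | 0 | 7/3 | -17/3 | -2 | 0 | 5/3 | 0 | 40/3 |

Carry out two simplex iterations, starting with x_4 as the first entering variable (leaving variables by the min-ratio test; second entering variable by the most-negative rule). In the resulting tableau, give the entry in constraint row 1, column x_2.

2

Ratio test on column x_4 — row 1: entry 0 ≤ 0; row 2: (8/3)/1 = 8/3; row 3: entry 0 ≤ 0. Minimum is 8/3 at row 2 (x_1 leaves); pivot element 1.
Divide row 2 by 1; eliminate column x_4 from the other rows.
Second iteration: most negative obj-row entry is -13/3 in column x_3, so x_3 enters.
Ratio test on column x_3 — row 1: entry 0 ≤ 0; row 2: (8/3)/(2/3) = 4; row 3: 30/5 = 6. Minimum is 4 at row 2 (x_4 leaves); pivot element 2/3.
Divide row 2 by 2/3; eliminate column x_3 from the other rows.
After both pivots, the entry at constraint row 1, column x_2 is 2.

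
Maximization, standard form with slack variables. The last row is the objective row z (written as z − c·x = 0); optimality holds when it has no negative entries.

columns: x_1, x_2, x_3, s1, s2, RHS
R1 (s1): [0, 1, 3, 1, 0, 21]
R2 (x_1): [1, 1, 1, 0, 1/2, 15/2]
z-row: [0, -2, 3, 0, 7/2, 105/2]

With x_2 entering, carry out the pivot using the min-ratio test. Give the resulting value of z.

Ratio test on column x_2 — row 1: 21/1 = 21; row 2: (15/2)/1 = 15/2. Minimum is 15/2 at row 2 (x_1 leaves); pivot element 1.
Pivot on row 2; the z-row RHS becomes 105/2 − (-2)·(15/2) = 135/2.

135/2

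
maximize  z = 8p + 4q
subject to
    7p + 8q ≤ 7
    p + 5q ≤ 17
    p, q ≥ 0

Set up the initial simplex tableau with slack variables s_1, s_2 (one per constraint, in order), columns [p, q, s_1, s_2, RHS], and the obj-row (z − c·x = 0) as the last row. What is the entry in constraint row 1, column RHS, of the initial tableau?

7

The RHS of constraint 1 is b_1 = 7.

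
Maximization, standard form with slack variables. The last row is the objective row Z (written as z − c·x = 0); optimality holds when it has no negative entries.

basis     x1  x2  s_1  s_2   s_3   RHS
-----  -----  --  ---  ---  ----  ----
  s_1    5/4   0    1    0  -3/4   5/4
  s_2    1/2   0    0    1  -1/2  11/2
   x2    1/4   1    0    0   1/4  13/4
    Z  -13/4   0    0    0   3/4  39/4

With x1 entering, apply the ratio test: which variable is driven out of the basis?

s_1

Column x1 entries and ratios — s_1: (5/4)/(5/4) = 1; s_2: (11/2)/(1/2) = 11; x2: (13/4)/(1/4) = 13.
Smallest ratio is 1 in the row of s_1, so s_1 leaves.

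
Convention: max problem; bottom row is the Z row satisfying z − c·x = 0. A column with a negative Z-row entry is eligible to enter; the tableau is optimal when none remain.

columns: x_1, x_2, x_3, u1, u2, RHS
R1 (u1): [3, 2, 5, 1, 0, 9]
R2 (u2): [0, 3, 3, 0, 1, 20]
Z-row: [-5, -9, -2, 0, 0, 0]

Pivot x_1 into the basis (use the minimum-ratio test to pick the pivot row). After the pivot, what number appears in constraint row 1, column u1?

Ratio test on column x_1 — row 1: 9/3 = 3; row 2: entry 0 ≤ 0. Minimum is 3 at row 1 (u1 leaves); pivot element 3.
Divide row 1 by 3; eliminate column x_1 from the other rows.
In the new row 1, the u1 entry is the old entry divided by the pivot: 1/3 = 1/3.

1/3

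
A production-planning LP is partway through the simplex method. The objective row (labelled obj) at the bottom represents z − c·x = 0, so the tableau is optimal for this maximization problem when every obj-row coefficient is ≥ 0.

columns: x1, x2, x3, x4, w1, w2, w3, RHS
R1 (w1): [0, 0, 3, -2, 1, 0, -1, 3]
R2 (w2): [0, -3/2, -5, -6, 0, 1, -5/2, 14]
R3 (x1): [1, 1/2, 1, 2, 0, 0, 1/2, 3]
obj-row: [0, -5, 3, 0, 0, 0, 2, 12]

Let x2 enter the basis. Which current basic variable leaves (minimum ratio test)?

x1

Column x2 entries and ratios — w1: 0 ≤ 0, skip; w2: -3/2 ≤ 0, skip; x1: 3/(1/2) = 6.
Smallest ratio is 6 in the row of x1, so x1 leaves.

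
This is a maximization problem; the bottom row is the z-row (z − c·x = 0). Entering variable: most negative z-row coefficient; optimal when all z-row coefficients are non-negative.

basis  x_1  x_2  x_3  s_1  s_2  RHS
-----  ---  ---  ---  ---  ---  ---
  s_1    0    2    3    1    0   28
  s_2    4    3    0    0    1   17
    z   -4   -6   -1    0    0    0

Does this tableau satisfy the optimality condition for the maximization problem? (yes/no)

The z-row has a negative entry -6 in column x_2, so it is not optimal.

no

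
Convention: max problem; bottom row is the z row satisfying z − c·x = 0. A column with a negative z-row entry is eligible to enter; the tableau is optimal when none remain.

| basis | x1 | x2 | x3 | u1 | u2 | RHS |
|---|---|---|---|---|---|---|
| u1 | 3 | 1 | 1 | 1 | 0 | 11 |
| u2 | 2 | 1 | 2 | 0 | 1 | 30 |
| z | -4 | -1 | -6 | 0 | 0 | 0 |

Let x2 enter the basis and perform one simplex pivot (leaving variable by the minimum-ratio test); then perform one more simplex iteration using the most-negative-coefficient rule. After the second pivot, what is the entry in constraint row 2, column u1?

Ratio test on column x2 — row 1: 11/1 = 11; row 2: 30/1 = 30. Minimum is 11 at row 1 (u1 leaves); pivot element 1.
Divide row 1 by 1; eliminate column x2 from the other rows.
Second iteration: most negative z-row entry is -5 in column x3, so x3 enters.
Ratio test on column x3 — row 1: 11/1 = 11; row 2: 19/1 = 19. Minimum is 11 at row 1 (x2 leaves); pivot element 1.
Divide row 1 by 1; eliminate column x3 from the other rows.
After both pivots, the entry at constraint row 2, column u1 is -2.

-2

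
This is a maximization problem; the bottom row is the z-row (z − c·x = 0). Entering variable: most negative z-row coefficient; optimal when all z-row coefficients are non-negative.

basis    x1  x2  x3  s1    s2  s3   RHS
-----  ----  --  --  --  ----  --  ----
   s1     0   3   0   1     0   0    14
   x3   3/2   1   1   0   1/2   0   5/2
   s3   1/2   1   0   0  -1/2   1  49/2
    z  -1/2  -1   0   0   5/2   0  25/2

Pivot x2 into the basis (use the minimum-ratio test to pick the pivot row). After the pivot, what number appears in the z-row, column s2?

Ratio test on column x2 — row 1: 14/3 = 14/3; row 2: (5/2)/1 = 5/2; row 3: (49/2)/1 = 49/2. Minimum is 5/2 at row 2 (x3 leaves); pivot element 1.
Divide row 2 by 1; eliminate column x2 from the other rows.
z-row update in column s2: 5/2 − (-1)·(1/2) = 3.

3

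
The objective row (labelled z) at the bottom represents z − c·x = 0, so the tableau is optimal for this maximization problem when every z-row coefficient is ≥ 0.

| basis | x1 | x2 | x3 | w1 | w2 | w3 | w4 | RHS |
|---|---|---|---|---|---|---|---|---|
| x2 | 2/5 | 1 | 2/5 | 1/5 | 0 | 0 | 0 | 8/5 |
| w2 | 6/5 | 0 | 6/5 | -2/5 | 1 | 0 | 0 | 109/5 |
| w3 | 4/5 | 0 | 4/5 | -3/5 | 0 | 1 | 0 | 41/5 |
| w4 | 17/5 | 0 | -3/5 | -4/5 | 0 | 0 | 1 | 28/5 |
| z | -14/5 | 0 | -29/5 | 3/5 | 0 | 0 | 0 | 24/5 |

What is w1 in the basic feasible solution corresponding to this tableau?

w1 is not in the basis, so in the current basic feasible solution w1 = 0.

0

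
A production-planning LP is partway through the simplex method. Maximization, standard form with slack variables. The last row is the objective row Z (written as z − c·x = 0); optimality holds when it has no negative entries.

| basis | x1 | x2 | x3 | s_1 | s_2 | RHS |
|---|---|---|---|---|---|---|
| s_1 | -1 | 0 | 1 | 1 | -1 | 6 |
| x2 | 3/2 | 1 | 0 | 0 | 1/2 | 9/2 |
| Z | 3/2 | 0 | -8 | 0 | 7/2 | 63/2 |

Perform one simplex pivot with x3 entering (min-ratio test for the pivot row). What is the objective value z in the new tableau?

159/2

Ratio test on column x3 — row 1: 6/1 = 6; row 2: entry 0 ≤ 0. Minimum is 6 at row 1 (s_1 leaves); pivot element 1.
Pivot on row 1; the Z-row RHS becomes 63/2 − (-8)·6 = 159/2.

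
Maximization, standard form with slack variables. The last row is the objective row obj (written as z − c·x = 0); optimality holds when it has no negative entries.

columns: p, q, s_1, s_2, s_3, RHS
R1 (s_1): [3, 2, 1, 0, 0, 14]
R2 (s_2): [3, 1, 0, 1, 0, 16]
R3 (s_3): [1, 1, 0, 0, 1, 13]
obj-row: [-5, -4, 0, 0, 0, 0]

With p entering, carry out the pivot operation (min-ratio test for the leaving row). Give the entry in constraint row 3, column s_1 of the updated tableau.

Ratio test on column p — row 1: 14/3 = 14/3; row 2: 16/3 = 16/3; row 3: 13/1 = 13. Minimum is 14/3 at row 1 (s_1 leaves); pivot element 3.
Divide row 1 by 3; eliminate column p from the other rows.
Row 3 update in column s_1: 0 − 1·(1/3) = -1/3.

-1/3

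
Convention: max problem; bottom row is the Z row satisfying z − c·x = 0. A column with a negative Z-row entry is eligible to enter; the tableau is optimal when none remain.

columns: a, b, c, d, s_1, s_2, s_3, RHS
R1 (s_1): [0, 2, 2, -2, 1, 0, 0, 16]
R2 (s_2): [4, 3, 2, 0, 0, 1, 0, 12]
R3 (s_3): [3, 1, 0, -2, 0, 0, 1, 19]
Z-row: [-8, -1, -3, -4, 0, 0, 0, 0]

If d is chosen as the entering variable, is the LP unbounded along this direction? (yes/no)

Every constraint-row entry in column d is ≤ 0, so increasing d is unbounded.

yes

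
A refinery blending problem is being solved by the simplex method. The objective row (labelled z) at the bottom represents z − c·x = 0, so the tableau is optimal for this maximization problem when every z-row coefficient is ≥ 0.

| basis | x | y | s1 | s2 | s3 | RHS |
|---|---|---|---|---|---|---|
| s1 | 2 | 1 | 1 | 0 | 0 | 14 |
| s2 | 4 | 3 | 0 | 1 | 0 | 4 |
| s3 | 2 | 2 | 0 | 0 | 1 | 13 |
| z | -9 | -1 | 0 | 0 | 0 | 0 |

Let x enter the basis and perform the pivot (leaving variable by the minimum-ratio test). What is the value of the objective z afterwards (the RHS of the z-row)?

Ratio test on column x — row 1: 14/2 = 7; row 2: 4/4 = 1; row 3: 13/2 = 13/2. Minimum is 1 at row 2 (s2 leaves); pivot element 4.
Pivot on row 2; the z-row RHS becomes 0 − (-9)·1 = 9.

9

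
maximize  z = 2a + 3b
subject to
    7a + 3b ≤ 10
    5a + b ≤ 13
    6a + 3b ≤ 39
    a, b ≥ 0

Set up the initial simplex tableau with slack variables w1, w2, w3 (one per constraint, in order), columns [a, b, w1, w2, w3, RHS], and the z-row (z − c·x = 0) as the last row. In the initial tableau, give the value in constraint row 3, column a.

6

Constraint 3 has coefficient 6 on a.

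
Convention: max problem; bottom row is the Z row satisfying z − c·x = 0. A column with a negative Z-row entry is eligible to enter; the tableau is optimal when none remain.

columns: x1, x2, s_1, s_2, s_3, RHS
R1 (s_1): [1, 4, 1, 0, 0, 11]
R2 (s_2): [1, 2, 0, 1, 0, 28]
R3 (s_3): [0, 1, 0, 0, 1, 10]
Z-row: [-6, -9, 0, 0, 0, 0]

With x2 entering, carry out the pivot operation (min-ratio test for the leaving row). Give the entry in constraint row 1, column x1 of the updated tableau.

Ratio test on column x2 — row 1: 11/4 = 11/4; row 2: 28/2 = 14; row 3: 10/1 = 10. Minimum is 11/4 at row 1 (s_1 leaves); pivot element 4.
Divide row 1 by 4; eliminate column x2 from the other rows.
In the new row 1, the x1 entry is the old entry divided by the pivot: 1/4 = 1/4.

1/4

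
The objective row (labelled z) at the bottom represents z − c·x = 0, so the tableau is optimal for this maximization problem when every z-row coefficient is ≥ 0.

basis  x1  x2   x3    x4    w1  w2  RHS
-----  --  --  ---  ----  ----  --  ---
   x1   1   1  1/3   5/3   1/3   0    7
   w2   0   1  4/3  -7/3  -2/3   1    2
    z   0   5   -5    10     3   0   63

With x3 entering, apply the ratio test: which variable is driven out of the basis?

Column x3 entries and ratios — x1: 7/(1/3) = 21; w2: 2/(4/3) = 3/2.
Smallest ratio is 3/2 in the row of w2, so w2 leaves.

w2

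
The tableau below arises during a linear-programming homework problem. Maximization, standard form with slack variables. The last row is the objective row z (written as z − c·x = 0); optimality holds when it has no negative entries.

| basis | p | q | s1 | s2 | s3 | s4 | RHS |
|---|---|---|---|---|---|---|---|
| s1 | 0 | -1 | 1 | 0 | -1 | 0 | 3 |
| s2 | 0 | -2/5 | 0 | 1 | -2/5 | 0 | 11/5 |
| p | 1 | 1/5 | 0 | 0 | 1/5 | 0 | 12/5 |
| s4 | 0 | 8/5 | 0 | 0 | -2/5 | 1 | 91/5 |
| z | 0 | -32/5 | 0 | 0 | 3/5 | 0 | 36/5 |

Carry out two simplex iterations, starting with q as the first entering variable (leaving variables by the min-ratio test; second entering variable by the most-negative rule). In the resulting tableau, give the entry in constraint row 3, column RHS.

1/2

Ratio test on column q — row 1: entry -1 ≤ 0; row 2: entry -2/5 ≤ 0; row 3: (12/5)/(1/5) = 12; row 4: (91/5)/(8/5) = 91/8. Minimum is 91/8 at row 4 (s4 leaves); pivot element 8/5.
Divide row 4 by 8/5; eliminate column q from the other rows.
Second iteration: most negative z-row entry is -1 in column s3, so s3 enters.
Ratio test on column s3 — row 1: entry -5/4 ≤ 0; row 2: entry -1/2 ≤ 0; row 3: (1/8)/(1/4) = 1/2; row 4: entry -1/4 ≤ 0. Minimum is 1/2 at row 3 (p leaves); pivot element 1/4.
Divide row 3 by 1/4; eliminate column s3 from the other rows.
After both pivots, the entry at constraint row 3, column RHS is 1/2.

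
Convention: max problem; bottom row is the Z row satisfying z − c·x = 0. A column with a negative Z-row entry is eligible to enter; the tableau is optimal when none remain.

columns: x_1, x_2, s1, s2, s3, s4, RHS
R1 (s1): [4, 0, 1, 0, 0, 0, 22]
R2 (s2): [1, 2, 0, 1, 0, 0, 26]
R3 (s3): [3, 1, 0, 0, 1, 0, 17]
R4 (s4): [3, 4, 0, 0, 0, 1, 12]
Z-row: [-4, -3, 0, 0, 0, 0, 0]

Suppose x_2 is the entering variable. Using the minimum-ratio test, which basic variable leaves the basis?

s4

Column x_2 entries and ratios — s1: 0 ≤ 0, skip; s2: 26/2 = 13; s3: 17/1 = 17; s4: 12/4 = 3.
Smallest ratio is 3 in the row of s4, so s4 leaves.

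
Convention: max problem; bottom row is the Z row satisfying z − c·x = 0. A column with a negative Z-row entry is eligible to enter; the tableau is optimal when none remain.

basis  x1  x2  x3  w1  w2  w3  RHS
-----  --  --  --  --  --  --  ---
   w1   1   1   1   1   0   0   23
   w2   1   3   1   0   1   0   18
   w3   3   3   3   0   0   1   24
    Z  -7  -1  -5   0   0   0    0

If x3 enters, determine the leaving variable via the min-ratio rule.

Column x3 entries and ratios — w1: 23/1 = 23; w2: 18/1 = 18; w3: 24/3 = 8.
Smallest ratio is 8 in the row of w3, so w3 leaves.

w3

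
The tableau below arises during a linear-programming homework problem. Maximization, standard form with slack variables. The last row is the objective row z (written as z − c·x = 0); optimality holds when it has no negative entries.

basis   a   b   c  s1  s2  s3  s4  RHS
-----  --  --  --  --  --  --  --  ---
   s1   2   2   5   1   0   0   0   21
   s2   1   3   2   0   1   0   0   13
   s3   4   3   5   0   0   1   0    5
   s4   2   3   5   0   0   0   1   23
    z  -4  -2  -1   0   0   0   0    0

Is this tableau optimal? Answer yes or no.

no

The z-row has a negative entry -4 in column a, so it is not optimal.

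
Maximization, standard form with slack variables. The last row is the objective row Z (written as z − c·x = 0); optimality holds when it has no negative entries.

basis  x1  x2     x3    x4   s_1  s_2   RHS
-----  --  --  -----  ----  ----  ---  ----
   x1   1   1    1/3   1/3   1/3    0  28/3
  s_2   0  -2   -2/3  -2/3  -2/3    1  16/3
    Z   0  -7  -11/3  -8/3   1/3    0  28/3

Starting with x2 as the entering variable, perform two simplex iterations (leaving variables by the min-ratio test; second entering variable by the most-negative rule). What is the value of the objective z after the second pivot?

112

Ratio test on column x2 — row 1: (28/3)/1 = 28/3; row 2: entry -2 ≤ 0. Minimum is 28/3 at row 1 (x1 leaves); pivot element 1.
Pivot on row 1; the Z-row RHS becomes 28/3 − (-7)·(28/3) = 224/3.
Next entering variable (most negative Z-row entry -4/3): x3.
Ratio test on column x3 — row 1: (28/3)/(1/3) = 28; row 2: entry 0 ≤ 0. Minimum is 28 at row 1 (x2 leaves); pivot element 1/3.
After the second pivot the Z-row RHS is 224/3 − (-4/3)·28 = 112.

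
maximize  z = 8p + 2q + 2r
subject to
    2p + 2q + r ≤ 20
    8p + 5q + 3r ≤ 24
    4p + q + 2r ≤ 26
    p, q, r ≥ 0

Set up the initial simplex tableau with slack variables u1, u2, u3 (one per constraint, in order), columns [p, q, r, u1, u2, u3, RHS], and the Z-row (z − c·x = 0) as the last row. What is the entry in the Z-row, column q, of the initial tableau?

-2

The Z-row carries the negated objective coefficients: the q entry is -2.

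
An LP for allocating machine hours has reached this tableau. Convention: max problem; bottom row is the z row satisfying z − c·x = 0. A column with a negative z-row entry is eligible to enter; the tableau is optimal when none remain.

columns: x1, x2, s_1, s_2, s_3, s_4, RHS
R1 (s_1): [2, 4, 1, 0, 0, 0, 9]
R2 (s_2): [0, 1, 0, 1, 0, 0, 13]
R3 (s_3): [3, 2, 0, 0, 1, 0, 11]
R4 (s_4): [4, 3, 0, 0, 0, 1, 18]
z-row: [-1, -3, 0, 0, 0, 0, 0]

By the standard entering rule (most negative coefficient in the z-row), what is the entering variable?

x2

Negative z-row entries: x1: -1, x2: -3.
The most negative is -3 in column x2, so x2 enters.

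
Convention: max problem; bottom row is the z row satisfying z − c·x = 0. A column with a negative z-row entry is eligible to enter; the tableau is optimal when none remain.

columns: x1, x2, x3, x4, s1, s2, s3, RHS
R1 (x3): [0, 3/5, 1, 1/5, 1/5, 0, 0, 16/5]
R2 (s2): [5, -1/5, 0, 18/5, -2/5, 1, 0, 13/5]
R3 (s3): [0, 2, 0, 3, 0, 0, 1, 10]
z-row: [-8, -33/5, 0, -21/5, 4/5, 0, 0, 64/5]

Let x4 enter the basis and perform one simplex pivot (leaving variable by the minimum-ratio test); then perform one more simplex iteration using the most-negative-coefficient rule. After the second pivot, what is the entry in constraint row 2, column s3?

1/39

Ratio test on column x4 — row 1: (16/5)/(1/5) = 16; row 2: (13/5)/(18/5) = 13/18; row 3: 10/3 = 10/3. Minimum is 13/18 at row 2 (s2 leaves); pivot element 18/5.
Divide row 2 by 18/5; eliminate column x4 from the other rows.
Second iteration: most negative z-row entry is -41/6 in column x2, so x2 enters.
Ratio test on column x2 — row 1: (55/18)/(11/18) = 5; row 2: entry -1/18 ≤ 0; row 3: (47/6)/(13/6) = 47/13. Minimum is 47/13 at row 3 (s3 leaves); pivot element 13/6.
Divide row 3 by 13/6; eliminate column x2 from the other rows.
After both pivots, the entry at constraint row 2, column s3 is 1/39.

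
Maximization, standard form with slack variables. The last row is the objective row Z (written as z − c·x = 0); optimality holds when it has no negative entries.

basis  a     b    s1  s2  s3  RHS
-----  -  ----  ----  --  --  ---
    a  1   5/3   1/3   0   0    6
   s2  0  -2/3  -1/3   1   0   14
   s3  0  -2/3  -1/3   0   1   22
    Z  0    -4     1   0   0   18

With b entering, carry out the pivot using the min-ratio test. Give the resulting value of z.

Ratio test on column b — row 1: 6/(5/3) = 18/5; row 2: entry -2/3 ≤ 0; row 3: entry -2/3 ≤ 0. Minimum is 18/5 at row 1 (a leaves); pivot element 5/3.
Pivot on row 1; the Z-row RHS becomes 18 − (-4)·(18/5) = 162/5.

162/5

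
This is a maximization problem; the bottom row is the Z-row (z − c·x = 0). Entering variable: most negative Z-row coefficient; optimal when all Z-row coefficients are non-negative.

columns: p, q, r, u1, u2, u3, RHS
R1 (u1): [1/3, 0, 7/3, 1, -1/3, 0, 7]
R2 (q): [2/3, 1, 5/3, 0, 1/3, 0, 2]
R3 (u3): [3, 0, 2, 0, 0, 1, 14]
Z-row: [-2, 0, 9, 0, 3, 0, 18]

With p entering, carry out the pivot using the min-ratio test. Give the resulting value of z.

Ratio test on column p — row 1: 7/(1/3) = 21; row 2: 2/(2/3) = 3; row 3: 14/3 = 14/3. Minimum is 3 at row 2 (q leaves); pivot element 2/3.
Pivot on row 2; the Z-row RHS becomes 18 − (-2)·3 = 24.

24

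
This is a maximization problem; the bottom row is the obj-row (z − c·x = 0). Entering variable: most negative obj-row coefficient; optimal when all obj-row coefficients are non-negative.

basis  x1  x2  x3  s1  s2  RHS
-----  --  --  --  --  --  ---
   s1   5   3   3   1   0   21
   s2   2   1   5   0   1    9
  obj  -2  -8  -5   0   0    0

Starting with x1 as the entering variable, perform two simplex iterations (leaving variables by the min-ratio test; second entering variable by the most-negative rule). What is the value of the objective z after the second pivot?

56

Ratio test on column x1 — row 1: 21/5 = 21/5; row 2: 9/2 = 9/2. Minimum is 21/5 at row 1 (s1 leaves); pivot element 5.
Pivot on row 1; the obj-row RHS becomes 0 − (-2)·(21/5) = 42/5.
Next entering variable (most negative obj-row entry -34/5): x2.
Ratio test on column x2 — row 1: (21/5)/(3/5) = 7; row 2: entry -1/5 ≤ 0. Minimum is 7 at row 1 (x1 leaves); pivot element 3/5.
After the second pivot the obj-row RHS is 42/5 − (-34/5)·7 = 56.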